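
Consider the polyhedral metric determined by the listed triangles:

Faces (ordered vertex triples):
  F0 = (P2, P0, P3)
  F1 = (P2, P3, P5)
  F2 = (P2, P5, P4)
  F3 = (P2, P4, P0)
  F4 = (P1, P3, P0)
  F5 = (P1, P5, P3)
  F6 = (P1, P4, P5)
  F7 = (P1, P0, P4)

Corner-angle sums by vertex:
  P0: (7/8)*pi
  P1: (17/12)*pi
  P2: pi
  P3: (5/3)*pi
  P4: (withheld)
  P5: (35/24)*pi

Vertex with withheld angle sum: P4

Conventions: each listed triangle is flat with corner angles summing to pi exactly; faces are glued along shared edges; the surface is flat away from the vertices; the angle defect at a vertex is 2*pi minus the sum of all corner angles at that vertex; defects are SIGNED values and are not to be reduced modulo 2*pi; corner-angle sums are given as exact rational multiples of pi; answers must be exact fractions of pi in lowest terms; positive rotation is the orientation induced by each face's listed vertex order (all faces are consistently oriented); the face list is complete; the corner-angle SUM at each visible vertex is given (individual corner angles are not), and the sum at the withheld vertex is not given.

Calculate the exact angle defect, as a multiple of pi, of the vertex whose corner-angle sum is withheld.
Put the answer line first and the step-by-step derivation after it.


Answer: defect(P4) = (5/12)*pi

V = 6, E = 12, F = 8; chi = V - E + F = 2
Gauss-Bonnet: total defect = 2*pi*chi = 4*pi; visible defects sum to (43/12)*pi


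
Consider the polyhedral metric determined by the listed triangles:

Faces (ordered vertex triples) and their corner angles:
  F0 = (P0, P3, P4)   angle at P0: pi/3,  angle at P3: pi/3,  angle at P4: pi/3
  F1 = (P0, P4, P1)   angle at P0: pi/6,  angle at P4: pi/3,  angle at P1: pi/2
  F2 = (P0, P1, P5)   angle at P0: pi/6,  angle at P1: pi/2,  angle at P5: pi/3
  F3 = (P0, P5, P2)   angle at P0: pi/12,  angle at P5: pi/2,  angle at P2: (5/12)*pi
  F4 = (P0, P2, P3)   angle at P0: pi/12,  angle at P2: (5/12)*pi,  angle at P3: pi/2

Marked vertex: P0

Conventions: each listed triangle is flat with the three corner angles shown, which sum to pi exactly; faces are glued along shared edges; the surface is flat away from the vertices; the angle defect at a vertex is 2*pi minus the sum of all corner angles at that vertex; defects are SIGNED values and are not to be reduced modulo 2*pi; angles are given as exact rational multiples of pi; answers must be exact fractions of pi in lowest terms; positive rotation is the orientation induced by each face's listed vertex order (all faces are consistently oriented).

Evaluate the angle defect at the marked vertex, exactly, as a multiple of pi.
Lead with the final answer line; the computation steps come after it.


Answer: defect(P0) = (7/6)*pi

Sum of corner angles at P0: (5/6)*pi
defect = 2*pi - (5/6)*pi


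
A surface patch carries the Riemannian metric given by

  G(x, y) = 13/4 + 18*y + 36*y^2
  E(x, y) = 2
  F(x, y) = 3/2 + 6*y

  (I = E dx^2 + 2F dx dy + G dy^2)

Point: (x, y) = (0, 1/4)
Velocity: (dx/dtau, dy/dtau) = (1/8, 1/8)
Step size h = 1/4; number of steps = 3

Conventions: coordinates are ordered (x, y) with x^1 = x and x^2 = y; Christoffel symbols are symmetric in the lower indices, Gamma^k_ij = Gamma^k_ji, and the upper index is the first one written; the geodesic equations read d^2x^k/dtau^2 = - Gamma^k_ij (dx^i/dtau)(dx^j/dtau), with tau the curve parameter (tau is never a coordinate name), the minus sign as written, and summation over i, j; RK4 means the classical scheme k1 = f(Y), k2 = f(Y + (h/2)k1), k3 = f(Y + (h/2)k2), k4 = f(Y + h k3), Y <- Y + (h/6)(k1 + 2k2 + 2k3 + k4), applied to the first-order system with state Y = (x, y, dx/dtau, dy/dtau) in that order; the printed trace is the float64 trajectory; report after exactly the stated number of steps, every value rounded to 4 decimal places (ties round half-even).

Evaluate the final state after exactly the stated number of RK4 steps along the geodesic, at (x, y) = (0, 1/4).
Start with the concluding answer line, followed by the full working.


Answer: x = 0.0918, y = 0.3374, dx/dtau = 0.1201, dy/dtau = 0.1092

f(Y) = (dx/dtau, dy/dtau, -Gamma^x_ij Y'^i Y'^j, -Gamma^y_ij Y'^i Y'^j) with the Gammas evaluated at the stage position; h = 0.250000; intermediate values shown to 6 dp
step 0: x = 0.0000, y = 0.2500, dx/dtau = 0.1250, dy/dtau = 0.1250
step 1:
  k1: at (x, y) = (0.000000, 0.250000), (dx/dtau, dy/dtau) = (0.125000, 0.125000); Gamma_xxx = 0.000000, Gamma_xxy = 0.000000, Gamma_xyy = 0.545455, Gamma_yxx = 0.000000, Gamma_yxy = 0.000000, Gamma_yyy = 1.636364; k1 = (0.125000, 0.125000, -0.008523, -0.025568)
  k2: at (x, y) = (0.015625, 0.265625), (dx/dtau, dy/dtau) = (0.123935, 0.121804); Gamma_xxx = 0.000000, Gamma_xxy = 0.000000, Gamma_xyy = 0.518525, Gamma_yxx = 0.000000, Gamma_yxy = 0.000000, Gamma_yyy = 1.604186; k2 = (0.123935, 0.121804, -0.007693, -0.023800)
  k3: at (x, y) = (0.015492, 0.265225), (dx/dtau, dy/dtau) = (0.124038, 0.122025); Gamma_xxx = 0.000000, Gamma_xxy = 0.000000, Gamma_xyy = 0.519190, Gamma_yxx = 0.000000, Gamma_yxy = 0.000000, Gamma_yyy = 1.605000; k3 = (0.124038, 0.122025, -0.007731, -0.023899)
  k4: at (x, y) = (0.031010, 0.280506), (dx/dtau, dy/dtau) = (0.123067, 0.119025); Gamma_xxx = 0.000000, Gamma_xxy = 0.000000, Gamma_xyy = 0.494571, Gamma_yxx = 0.000000, Gamma_yxy = 0.000000, Gamma_yyy = 1.574238; k4 = (0.123067, 0.119025, -0.007007, -0.022302)
  Y <- Y + (h/6)(k1 + 2k2 + 2k3 + k4): x = 0.0310, y = 0.2805, dx/dtau = 0.1231, dy/dtau = 0.1190
step 2:
  k1: at (x, y) = (0.031001, 0.280487), (dx/dtau, dy/dtau) = (0.123068, 0.119031); Gamma_xxx = 0.000000, Gamma_xxy = 0.000000, Gamma_xyy = 0.494601, Gamma_yxx = 0.000000, Gamma_yxy = 0.000000, Gamma_yyy = 1.574277; k1 = (0.123068, 0.119031, -0.007008, -0.022305)
  k2: at (x, y) = (0.046384, 0.295366), (dx/dtau, dy/dtau) = (0.122192, 0.116242); Gamma_xxx = 0.000000, Gamma_xxy = 0.000000, Gamma_xyy = 0.472171, Gamma_yxx = 0.000000, Gamma_yxy = 0.000000, Gamma_yyy = 1.545036; k2 = (0.122192, 0.116242, -0.006380, -0.020877)
  k3: at (x, y) = (0.046275, 0.295017), (dx/dtau, dy/dtau) = (0.122270, 0.116421); Gamma_xxx = 0.000000, Gamma_xxy = 0.000000, Gamma_xyy = 0.472680, Gamma_yxx = 0.000000, Gamma_yxy = 0.000000, Gamma_yyy = 1.545713; k3 = (0.122270, 0.116421, -0.006407, -0.020950)
  k4: at (x, y) = (0.061568, 0.309592), (dx/dtau, dy/dtau) = (0.121466, 0.113793); Gamma_xxx = 0.000000, Gamma_xxy = 0.000000, Gamma_xyy = 0.452040, Gamma_yxx = 0.000000, Gamma_yxy = 0.000000, Gamma_yyy = 1.517748; k4 = (0.121466, 0.113793, -0.005853, -0.019653)
  Y <- Y + (h/6)(k1 + 2k2 + 2k3 + k4): x = 0.0616, y = 0.3096, dx/dtau = 0.1215, dy/dtau = 0.1138
step 3:
  k1: at (x, y) = (0.061561, 0.309576), (dx/dtau, dy/dtau) = (0.121466, 0.113797); Gamma_xxx = 0.000000, Gamma_xxy = 0.000000, Gamma_xyy = 0.452062, Gamma_yxx = 0.000000, Gamma_yxy = 0.000000, Gamma_yyy = 1.517778; k1 = (0.121466, 0.113797, -0.005854, -0.019655)
  k2: at (x, y) = (0.076745, 0.323801), (dx/dtau, dy/dtau) = (0.120734, 0.111340); Gamma_xxx = 0.000000, Gamma_xxy = 0.000000, Gamma_xyy = 0.433122, Gamma_yxx = 0.000000, Gamma_yxy = 0.000000, Gamma_yyy = 1.491155; k2 = (0.120734, 0.111340, -0.005369, -0.018485)
  k3: at (x, y) = (0.076653, 0.323494), (dx/dtau, dy/dtau) = (0.120795, 0.111486); Gamma_xxx = 0.000000, Gamma_xxy = 0.000000, Gamma_xyy = 0.433519, Gamma_yxx = 0.000000, Gamma_yxy = 0.000000, Gamma_yyy = 1.491723; k3 = (0.120795, 0.111486, -0.005388, -0.018541)
  k4: at (x, y) = (0.091760, 0.337448), (dx/dtau, dy/dtau) = (0.120119, 0.109161); Gamma_xxx = 0.000000, Gamma_xxy = 0.000000, Gamma_xyy = 0.415990, Gamma_yxx = 0.000000, Gamma_yxy = 0.000000, Gamma_yyy = 1.466235; k4 = (0.120119, 0.109161, -0.004957, -0.017472)
  Y <- Y + (h/6)(k1 + 2k2 + 2k3 + k4): x = 0.0918, y = 0.3374, dx/dtau = 0.1201, dy/dtau = 0.1092


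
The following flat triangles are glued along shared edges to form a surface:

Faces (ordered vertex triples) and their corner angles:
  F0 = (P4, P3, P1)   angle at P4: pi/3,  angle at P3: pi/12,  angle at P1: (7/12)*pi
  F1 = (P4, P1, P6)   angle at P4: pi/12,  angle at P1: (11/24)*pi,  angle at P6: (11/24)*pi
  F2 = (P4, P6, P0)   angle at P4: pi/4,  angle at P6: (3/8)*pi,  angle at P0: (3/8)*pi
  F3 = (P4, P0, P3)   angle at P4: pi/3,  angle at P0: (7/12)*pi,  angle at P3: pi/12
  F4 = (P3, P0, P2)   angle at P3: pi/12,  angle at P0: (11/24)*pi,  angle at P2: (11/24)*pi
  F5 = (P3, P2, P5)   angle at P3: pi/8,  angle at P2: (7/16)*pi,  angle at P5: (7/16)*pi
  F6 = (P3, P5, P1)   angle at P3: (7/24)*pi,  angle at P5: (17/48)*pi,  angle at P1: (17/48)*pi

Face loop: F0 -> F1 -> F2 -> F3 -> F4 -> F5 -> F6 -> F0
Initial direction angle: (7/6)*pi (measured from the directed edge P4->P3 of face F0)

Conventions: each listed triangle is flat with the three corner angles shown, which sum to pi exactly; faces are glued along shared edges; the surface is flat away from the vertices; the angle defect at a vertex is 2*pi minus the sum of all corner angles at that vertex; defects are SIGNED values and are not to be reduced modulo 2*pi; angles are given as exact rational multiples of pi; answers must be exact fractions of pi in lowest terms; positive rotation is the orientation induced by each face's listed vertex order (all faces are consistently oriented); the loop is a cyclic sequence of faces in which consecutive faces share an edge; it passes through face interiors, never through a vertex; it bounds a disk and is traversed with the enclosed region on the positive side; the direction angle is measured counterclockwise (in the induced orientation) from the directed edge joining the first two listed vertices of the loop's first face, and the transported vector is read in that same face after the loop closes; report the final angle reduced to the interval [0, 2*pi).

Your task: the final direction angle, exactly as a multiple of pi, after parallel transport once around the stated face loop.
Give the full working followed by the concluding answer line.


enclosed vertex P3: corner angles sum to (2/3)*pi, defect = 2*pi - (2/3)*pi = (4/3)*pi
enclosed vertex P4: corner angles sum to pi, defect = 2*pi - pi = pi
final direction = starting direction + enclosed defect total, reduced mod 2*pi (induced orientation)
final angle = (7/6)*pi + (7/3)*pi = (3/2)*pi (mod 2*pi)

Answer: final direction angle = (3/2)*pi


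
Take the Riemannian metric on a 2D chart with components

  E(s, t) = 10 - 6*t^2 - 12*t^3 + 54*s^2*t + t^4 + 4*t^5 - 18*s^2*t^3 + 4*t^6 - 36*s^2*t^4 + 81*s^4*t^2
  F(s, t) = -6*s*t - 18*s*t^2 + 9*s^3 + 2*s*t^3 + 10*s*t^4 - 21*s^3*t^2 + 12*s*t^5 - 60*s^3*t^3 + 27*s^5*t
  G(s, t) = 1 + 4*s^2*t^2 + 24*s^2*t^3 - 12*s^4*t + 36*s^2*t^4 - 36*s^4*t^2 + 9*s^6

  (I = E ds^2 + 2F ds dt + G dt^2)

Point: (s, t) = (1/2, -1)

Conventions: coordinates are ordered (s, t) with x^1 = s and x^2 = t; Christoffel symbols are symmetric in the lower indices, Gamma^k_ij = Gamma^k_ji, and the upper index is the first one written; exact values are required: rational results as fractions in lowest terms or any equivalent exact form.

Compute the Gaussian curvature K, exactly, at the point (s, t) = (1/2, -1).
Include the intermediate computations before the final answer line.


E = 65/16, F = -91/32, G = 233/64, EG - F^2 = 429/64 at the point
E_s = -63/2, E_t = -49/8, F_s = 185/16, F_t = 371/32, G_s = 91/16, G_t = -65/4
E_tt = 329/8, F_st = -625/16, G_ss = -185/8
Evaluate Brioschi's two determinant matrices M1, M2 and divide by (EG - F^2)^2.
M1 = [[-E_tt/2 + F_st - G_ss/2, E_s/2, F_s - E_t/2], [F_t - G_s/2, E, F], [G_t/2, F, G]] = [[-769/16, -63/4, 117/8], [35/4, 65/16, -91/32], [-65/8, -91/32, 233/64]]; det M1 = -67101/1024
M2 = [[0, E_t/2, G_s/2], [E_t/2, E, F], [G_s/2, F, G]] = [[0, -49/16, 91/32], [-49/16, 65/16, -91/32], [91/32, -91/32, 233/64]]; det M2 = -17885/1024
det M1 - det M2 = -769/16; K = -769/16 / (429/64)^2 = -196864/184041

Answer: K = -196864/184041


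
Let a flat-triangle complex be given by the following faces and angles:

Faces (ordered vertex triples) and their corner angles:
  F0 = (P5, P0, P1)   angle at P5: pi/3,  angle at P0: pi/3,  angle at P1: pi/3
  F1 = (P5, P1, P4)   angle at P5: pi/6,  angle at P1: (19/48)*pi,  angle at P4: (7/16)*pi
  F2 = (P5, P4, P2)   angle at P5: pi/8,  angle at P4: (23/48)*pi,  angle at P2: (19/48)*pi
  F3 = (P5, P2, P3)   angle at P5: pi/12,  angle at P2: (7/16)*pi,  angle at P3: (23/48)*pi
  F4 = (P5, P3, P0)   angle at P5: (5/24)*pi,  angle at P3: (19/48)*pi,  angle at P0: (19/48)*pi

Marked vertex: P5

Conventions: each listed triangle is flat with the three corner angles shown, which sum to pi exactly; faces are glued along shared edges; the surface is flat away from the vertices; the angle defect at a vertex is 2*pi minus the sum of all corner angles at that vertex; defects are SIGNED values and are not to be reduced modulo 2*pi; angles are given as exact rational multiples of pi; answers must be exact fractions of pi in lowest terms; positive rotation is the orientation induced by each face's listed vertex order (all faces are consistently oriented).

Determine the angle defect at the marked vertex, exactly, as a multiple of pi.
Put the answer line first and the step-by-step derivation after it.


Answer: defect(P5) = (13/12)*pi

Sum of corner angles at P5: (11/12)*pi
defect = 2*pi - (11/12)*pi


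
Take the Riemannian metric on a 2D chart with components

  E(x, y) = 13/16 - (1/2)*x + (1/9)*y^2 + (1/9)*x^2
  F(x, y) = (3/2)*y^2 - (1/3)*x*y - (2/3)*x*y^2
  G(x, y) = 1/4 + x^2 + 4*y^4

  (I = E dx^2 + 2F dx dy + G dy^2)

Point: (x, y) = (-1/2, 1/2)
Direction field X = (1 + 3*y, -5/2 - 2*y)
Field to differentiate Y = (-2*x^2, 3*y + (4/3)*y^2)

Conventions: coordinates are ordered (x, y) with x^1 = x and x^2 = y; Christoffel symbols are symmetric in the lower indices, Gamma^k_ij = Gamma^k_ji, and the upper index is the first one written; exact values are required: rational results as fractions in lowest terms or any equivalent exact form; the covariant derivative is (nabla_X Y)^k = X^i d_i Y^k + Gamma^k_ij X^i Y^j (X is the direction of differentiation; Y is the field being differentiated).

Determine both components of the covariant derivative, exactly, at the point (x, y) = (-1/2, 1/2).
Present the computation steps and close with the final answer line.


E = 161/144, F = 13/24, G = 3/4 at the point
E_x = -11/18, E_y = 1/9, F_x = -1/3, F_y = 2, G_x = -1, G_y = 2
EG - F^2 = 157/288;  g^inv = (288/157) * [[3/4, -13/24], [-13/24, 161/144]]
first-kind symbols [ij,l] = (1/2)(d_i g_jl + d_j g_il - d_l g_ij): [xx,x] = E_x/2 = -11/36, [xx,y] = F_x - E_y/2 = -7/18, [xy,x] = E_y/2 = 1/18, [xy,y] = G_x/2 = -1/2, [yy,x] = F_y - G_x/2 = 5/2, [yy,y] = G_y/2 = 1
Gamma^x_ij = (G*[ij,x] - F*[ij,y])/(EG - F^2), Gamma^y_ij = (E*[ij,y] - F*[ij,x])/(EG - F^2)
Gamma_xxx = -16/471, Gamma_xxy = 90/157, Gamma_xyy = 384/157, Gamma_yxx = -698/1413, Gamma_yxy = -509/471, Gamma_yyy = -68/157
X = (5/2, -7/2), Y = (-1/2, 11/6) at the point

Answer: (nabla_X Y)^x = -3307/471, (nabla_X Y)^y = -26302/1413


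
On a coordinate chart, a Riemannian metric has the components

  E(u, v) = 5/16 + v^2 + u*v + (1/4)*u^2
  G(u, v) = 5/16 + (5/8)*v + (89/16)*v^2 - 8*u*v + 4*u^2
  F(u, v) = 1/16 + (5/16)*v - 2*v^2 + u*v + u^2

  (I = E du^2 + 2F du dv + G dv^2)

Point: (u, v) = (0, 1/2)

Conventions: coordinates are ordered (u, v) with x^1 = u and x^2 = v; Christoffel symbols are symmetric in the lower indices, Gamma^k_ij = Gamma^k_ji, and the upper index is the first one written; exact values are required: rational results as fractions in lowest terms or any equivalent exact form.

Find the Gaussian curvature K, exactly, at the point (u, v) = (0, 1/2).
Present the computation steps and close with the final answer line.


E = 9/16, F = -9/32, G = 129/64, EG - F^2 = 135/128 at the point
E_u = 1/2, E_v = 1, F_u = 1/2, F_v = -27/16, G_u = -4, G_v = 99/16
E_vv = 2, F_uv = 1, G_uu = 8
K follows from Brioschi's formula, (det M1 - det M2)/(EG - F^2)^2.
M1 = [[-E_vv/2 + F_uv - G_uu/2, E_u/2, F_u - E_v/2], [F_v - G_u/2, E, F], [G_v/2, F, G]] = [[-4, 1/4, 0], [5/16, 9/16, -9/32], [99/32, -9/32, 129/64]]; det M1 = -147/32
M2 = [[0, E_v/2, G_u/2], [E_v/2, E, F], [G_u/2, F, G]] = [[0, 1/2, -2], [1/2, 9/16, -9/32], [-2, -9/32, 129/64]]; det M2 = -561/256
det M1 - det M2 = -615/256; K = -615/256 / (135/128)^2 = -2624/1215

Answer: K = -2624/1215


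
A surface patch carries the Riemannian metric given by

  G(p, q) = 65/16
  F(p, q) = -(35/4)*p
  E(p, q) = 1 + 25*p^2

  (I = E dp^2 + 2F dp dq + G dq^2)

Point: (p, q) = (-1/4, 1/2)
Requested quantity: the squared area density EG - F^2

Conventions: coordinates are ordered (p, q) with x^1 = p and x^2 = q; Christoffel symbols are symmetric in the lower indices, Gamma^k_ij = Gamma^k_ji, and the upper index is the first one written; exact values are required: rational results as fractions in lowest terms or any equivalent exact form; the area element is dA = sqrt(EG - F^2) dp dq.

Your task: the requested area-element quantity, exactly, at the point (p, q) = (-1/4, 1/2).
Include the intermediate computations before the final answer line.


E = 41/16, F = 35/16, G = 65/16; EG - F^2 = 45/8

Answer: EG - F^2 = 45/8


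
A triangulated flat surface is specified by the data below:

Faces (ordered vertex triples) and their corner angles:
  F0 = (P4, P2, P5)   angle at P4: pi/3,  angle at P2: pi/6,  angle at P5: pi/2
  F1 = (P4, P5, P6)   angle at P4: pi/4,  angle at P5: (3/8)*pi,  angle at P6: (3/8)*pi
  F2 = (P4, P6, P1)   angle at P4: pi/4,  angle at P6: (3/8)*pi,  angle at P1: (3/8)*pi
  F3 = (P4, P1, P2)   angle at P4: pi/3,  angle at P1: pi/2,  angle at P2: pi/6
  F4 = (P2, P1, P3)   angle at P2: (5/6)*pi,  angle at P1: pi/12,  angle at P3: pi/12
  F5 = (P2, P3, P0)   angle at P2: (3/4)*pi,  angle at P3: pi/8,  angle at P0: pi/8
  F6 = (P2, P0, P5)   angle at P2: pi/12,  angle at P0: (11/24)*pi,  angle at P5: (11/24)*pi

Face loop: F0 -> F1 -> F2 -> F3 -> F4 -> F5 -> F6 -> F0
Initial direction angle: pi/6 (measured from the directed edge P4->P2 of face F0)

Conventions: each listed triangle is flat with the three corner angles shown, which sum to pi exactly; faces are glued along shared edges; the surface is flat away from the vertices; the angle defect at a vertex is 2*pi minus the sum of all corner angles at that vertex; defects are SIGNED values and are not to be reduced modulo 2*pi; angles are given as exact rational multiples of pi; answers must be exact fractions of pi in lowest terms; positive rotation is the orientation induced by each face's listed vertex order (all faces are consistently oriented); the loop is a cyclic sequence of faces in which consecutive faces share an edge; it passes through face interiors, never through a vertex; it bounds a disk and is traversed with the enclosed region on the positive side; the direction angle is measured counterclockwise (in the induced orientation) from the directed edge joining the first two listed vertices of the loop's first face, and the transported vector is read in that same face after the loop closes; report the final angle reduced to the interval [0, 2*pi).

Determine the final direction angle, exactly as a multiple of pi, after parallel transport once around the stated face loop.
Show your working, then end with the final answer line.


enclosed vertex P2: corner angles sum to 2*pi, defect = 2*pi - 2*pi = 0
enclosed vertex P4: corner angles sum to (7/6)*pi, defect = 2*pi - (7/6)*pi = (5/6)*pi
final direction = starting direction + enclosed defect total, reduced mod 2*pi (induced orientation)
final angle = pi/6 + (5/6)*pi = pi (mod 2*pi)

Answer: final direction angle = pi


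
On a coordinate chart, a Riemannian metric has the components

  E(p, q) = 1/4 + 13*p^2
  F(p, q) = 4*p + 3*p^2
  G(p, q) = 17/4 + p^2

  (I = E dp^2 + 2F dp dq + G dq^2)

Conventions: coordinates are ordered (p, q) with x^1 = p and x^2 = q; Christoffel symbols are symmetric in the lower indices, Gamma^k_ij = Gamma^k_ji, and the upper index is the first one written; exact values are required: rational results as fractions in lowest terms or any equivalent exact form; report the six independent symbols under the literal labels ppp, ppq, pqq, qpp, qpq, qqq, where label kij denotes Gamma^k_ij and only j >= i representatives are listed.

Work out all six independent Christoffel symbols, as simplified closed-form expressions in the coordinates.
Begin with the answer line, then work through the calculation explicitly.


Answer: Gamma_ppp = (-80*p^3 - 576*p^2 + 628*p)/(64*p^4 - 384*p^3 + 632*p^2 + 17), Gamma_ppq = (-48*p^3 - 64*p^2)/(64*p^4 - 384*p^3 + 632*p^2 + 17), Gamma_pqq = (-16*p^3 - 68*p)/(64*p^4 - 384*p^3 + 632*p^2 + 17), Gamma_qpp = (624*p^3 + 24*p + 16)/(64*p^4 - 384*p^3 + 632*p^2 + 17), Gamma_qpq = (208*p^3 + 4*p)/(64*p^4 - 384*p^3 + 632*p^2 + 17), Gamma_qqq = (48*p^3 + 64*p^2)/(64*p^4 - 384*p^3 + 632*p^2 + 17)

E = 1/4 + 13*p^2; F = 4*p + 3*p^2; G = 17/4 + p^2
Gamma^k_ij = (1/2) g^{kl} (d_i g_jl + d_j g_il - d_l g_ij), with g^inv = (1/(EG-F^2)) [[G, -F], [-F, E]]
first partials: E_p = 26*p, E_q = 0, F_p = 4 + 6*p, F_q = 0, G_p = 2*p, G_q = 0
D = EG - F^2 = 17/16 + (79/2)*p^2 - 24*p^3 + 4*p^4
expanded: Gamma^p_pp = (G E_p - 2F F_p + F E_q)/(2D), Gamma^p_pq = (G E_q - F G_p)/(2D), Gamma^p_qq = (2G F_q - G G_p - F G_q)/(2D), Gamma^q_pp = (2E F_p - E E_q - F E_p)/(2D), Gamma^q_pq = (E G_p - F E_q)/(2D), Gamma^q_qq = (E G_q - 2F F_q + F G_p)/(2D); substitute and cancel common factors


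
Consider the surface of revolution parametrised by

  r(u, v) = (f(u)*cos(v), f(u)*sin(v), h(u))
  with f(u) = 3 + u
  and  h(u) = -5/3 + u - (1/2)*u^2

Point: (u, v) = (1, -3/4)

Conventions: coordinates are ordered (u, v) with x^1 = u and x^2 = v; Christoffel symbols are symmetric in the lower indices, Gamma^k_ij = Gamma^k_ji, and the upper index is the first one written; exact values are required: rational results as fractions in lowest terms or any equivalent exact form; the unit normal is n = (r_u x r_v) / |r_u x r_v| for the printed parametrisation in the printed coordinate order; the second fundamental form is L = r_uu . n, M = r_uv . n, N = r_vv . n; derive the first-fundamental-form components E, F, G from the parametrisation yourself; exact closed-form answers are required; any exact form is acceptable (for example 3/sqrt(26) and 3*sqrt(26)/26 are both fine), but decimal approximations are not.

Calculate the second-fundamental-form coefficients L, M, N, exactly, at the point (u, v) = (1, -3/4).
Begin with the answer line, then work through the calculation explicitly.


Answer: L = -1, M = 0, N = 0

f = 4, f' = 1, f'' = 0, h' = 0, h'' = -1
E = 1, F = 0, G = 16; answer radicand W^2 = 1
unnormalised second-form numerators: l = -1, m = 0, n = 0; L = l/sqrt(1), and similarly M = m/sqrt(W^2), N = n/sqrt(W^2)


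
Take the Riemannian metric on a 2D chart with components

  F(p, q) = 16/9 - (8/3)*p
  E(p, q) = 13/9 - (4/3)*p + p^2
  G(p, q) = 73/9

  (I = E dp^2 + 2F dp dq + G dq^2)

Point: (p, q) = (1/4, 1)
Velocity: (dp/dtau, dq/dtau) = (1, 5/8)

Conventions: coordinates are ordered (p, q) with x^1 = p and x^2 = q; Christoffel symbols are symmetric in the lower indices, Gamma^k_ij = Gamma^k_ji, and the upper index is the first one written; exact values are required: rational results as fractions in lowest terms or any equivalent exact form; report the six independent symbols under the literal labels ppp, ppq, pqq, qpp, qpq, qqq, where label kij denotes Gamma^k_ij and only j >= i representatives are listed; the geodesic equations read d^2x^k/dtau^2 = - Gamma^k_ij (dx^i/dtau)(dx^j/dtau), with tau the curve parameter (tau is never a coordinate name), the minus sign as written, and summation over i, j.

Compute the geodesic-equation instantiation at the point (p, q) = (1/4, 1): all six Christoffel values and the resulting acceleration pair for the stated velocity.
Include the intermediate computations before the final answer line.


E = 169/144, F = 10/9, G = 73/9 at the point
E_p = -5/6, E_q = 0, F_p = -8/3, F_q = 0, G_p = 0, G_q = 0
EG - F^2 = 1193/144;  g^inv = (144/1193) * [[73/9, -10/9], [-10/9, 169/144]]
first-kind symbols [ij,l] = (1/2)(d_i g_jl + d_j g_il - d_l g_ij): [pp,p] = E_p/2 = -5/12, [pp,q] = F_p - E_q/2 = -8/3, [pq,p] = E_q/2 = 0, [pq,q] = G_p/2 = 0, [qq,p] = F_q - G_p/2 = 0, [qq,q] = G_q/2 = 0
Gamma^p_ij = (G*[ij,p] - F*[ij,q])/(EG - F^2), Gamma^q_ij = (E*[ij,q] - F*[ij,p])/(EG - F^2)
Gamma_ppp = -60/1193, Gamma_ppq = 0, Gamma_pqq = 0, Gamma_qpp = -384/1193, Gamma_qpq = 0, Gamma_qqq = 0
d^2p/dtau^2 = -(Gamma_ppp*(1)^2 + 2*Gamma_ppq*(1)*(5/8) + Gamma_pqq*(5/8)^2) = 60/1193
d^2q/dtau^2 = -(Gamma_qpp*(1)^2 + 2*Gamma_qpq*(1)*(5/8) + Gamma_qqq*(5/8)^2) = 384/1193

Answer: Gamma_ppp = -60/1193, Gamma_ppq = 0, Gamma_pqq = 0, Gamma_qpp = -384/1193, Gamma_qpq = 0, Gamma_qqq = 0; accelerations (d^2p/dtau^2, d^2q/dtau^2) = (60/1193, 384/1193)


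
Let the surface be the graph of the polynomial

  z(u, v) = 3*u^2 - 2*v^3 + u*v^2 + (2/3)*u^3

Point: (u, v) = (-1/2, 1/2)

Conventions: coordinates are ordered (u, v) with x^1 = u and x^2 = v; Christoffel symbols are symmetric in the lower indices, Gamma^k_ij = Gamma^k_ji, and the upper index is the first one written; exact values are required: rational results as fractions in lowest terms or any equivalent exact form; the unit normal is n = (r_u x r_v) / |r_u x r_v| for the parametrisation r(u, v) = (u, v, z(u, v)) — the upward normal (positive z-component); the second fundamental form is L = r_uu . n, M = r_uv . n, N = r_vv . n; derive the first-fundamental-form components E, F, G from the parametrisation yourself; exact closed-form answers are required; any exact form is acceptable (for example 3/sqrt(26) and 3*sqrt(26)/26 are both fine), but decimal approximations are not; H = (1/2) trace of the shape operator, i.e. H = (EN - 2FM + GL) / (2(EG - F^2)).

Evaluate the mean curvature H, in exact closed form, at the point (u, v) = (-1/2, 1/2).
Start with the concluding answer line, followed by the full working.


Answer: H = -1006*sqrt(161)/25921

z_u = -9/4, z_v = -2, z_uu = 4, z_uv = 1, z_vv = -7
E = 97/16, F = 9/2, G = 5; answer radicand W^2 = 161/16
unnormalised second-form numerators: l = 4, m = 1, n = -7; L = l/sqrt(161/16), and similarly M = m/sqrt(W^2), N = n/sqrt(W^2)
H = (E*n - 2*F*m + G*l) / (2*(EG - F^2)*sqrt(W^2)); E*n - 2*F*m + G*l = -503/16, EG - F^2 = 161/16, so H = (-503/322)/sqrt(161/16)


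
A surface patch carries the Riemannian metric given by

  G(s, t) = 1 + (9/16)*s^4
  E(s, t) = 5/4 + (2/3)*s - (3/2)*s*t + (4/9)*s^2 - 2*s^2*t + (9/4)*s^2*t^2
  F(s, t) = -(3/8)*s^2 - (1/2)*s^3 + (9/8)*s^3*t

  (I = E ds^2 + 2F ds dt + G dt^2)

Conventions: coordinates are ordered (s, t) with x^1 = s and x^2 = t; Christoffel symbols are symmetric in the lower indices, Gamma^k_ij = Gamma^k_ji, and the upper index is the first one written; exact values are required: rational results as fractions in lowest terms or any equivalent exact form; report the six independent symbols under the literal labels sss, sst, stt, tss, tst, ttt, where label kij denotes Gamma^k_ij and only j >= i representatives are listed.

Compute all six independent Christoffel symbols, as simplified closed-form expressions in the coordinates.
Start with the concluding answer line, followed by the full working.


Answer: Gamma_sss = (324*s*t^2 - 288*s*t + 64*s - 108*t + 48)/(81*s^4 + 324*s^2*t^2 - 288*s^2*t + 64*s^2 - 216*s*t + 96*s + 180), Gamma_sst = (324*s^2*t - 144*s^2 - 108*s)/(81*s^4 + 324*s^2*t^2 - 288*s^2*t + 64*s^2 - 216*s*t + 96*s + 180), Gamma_stt = 0, Gamma_tss = (162*s^2*t - 72*s^2)/(81*s^4 + 324*s^2*t^2 - 288*s^2*t + 64*s^2 - 216*s*t + 96*s + 180), Gamma_tst = 162*s^3/(81*s^4 + 324*s^2*t^2 - 288*s^2*t + 64*s^2 - 216*s*t + 96*s + 180), Gamma_ttt = 0

E = 5/4 + (2/3)*s - (3/2)*s*t + (4/9)*s^2 - 2*s^2*t + (9/4)*s^2*t^2; F = -(3/8)*s^2 - (1/2)*s^3 + (9/8)*s^3*t; G = 1 + (9/16)*s^4
Gamma^k_ij = (1/2) g^{kl} (d_i g_jl + d_j g_il - d_l g_ij), with g^inv = (1/(EG-F^2)) [[G, -F], [-F, E]]
first partials: E_s = 2/3 - (3/2)*t + (8/9)*s - 4*s*t + (9/2)*s*t^2, E_t = -(3/2)*s - 2*s^2 + (9/2)*s^2*t, F_s = -(3/4)*s - (3/2)*s^2 + (27/8)*s^2*t, F_t = (9/8)*s^3, G_s = (9/4)*s^3, G_t = 0
D = EG - F^2 = 5/4 + (2/3)*s - (3/2)*s*t + (4/9)*s^2 - 2*s^2*t + (9/4)*s^2*t^2 + (9/16)*s^4
expanded: Gamma^s_ss = (G E_s - 2F F_s + F E_t)/(2D), Gamma^s_st = (G E_t - F G_s)/(2D), Gamma^s_tt = (2G F_t - G G_s - F G_t)/(2D), Gamma^t_ss = (2E F_s - E E_t - F E_s)/(2D), Gamma^t_st = (E G_s - F E_t)/(2D), Gamma^t_tt = (E G_t - 2F F_t + F G_s)/(2D); substitute and cancel common factors


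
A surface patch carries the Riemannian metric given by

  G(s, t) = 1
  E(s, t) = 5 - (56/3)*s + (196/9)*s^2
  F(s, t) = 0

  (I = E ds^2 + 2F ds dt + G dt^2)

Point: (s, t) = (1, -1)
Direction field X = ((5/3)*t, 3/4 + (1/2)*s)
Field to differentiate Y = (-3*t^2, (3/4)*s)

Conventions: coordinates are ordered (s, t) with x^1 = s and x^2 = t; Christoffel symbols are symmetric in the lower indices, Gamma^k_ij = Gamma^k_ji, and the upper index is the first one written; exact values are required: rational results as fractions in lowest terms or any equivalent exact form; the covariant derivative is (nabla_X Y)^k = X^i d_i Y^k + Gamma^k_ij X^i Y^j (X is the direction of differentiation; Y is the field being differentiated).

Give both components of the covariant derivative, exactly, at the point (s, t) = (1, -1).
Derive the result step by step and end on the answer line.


E = 73/9, F = 0, G = 1 at the point
E_s = 224/9, E_t = 0, F_s = 0, F_t = 0, G_s = 0, G_t = 0
EG - F^2 = 73/9;  g^inv = (9/73) * [[1, 0], [0, 73/9]]
first-kind symbols [ij,l] = (1/2)(d_i g_jl + d_j g_il - d_l g_ij): [ss,s] = E_s/2 = 112/9, [ss,t] = F_s - E_t/2 = 0, [st,s] = E_t/2 = 0, [st,t] = G_s/2 = 0, [tt,s] = F_t - G_s/2 = 0, [tt,t] = G_t/2 = 0
Gamma^s_ij = (G*[ij,s] - F*[ij,t])/(EG - F^2), Gamma^t_ij = (E*[ij,t] - F*[ij,s])/(EG - F^2)
Gamma_sss = 112/73, Gamma_sst = 0, Gamma_stt = 0, Gamma_tss = 0, Gamma_tst = 0, Gamma_ttt = 0
X = (-5/3, 5/4), Y = (-3, 3/4) at the point

Answer: (nabla_X Y)^s = 2215/146, (nabla_X Y)^t = -5/4


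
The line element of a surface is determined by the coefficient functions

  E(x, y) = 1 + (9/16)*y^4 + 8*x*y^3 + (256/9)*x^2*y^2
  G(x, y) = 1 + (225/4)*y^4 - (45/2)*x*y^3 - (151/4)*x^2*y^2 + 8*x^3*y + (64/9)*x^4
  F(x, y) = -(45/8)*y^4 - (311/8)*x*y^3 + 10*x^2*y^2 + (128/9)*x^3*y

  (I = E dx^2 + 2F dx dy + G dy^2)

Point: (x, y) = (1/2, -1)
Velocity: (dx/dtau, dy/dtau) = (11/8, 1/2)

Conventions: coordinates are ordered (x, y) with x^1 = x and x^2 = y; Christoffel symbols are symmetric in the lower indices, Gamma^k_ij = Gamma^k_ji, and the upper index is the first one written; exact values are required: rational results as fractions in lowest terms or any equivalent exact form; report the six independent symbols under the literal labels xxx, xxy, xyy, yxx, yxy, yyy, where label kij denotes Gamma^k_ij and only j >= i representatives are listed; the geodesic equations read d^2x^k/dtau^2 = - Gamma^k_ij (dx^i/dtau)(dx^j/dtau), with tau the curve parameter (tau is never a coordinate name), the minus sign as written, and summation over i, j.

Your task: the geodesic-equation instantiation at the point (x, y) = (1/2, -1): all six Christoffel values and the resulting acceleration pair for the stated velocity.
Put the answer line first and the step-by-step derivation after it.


Answer: Gamma_xxx = 736/4477, Gamma_xxy = -161/4477, Gamma_xyy = -4347/8954, Gamma_yxx = 2912/4477, Gamma_yxy = -637/4477, Gamma_yyy = -17199/8954; accelerations (d^2x/dtau^2, d^2y/dtau^2) = (-2507/17908, -9919/17908)

E = 673/144, F = 2093/144, G = 8425/144 at the point
E_x = 184/9, E_y = -161/36, F_x = 917/24, F_y = -5621/144, G_x = -637/36, G_y = -1911/8
EG - F^2 = 4477/72;  g^inv = (72/4477) * [[8425/144, -2093/144], [-2093/144, 673/144]]
first-kind symbols [ij,l] = (1/2)(d_i g_jl + d_j g_il - d_l g_ij): [xx,x] = E_x/2 = 92/9, [xx,y] = F_x - E_y/2 = 364/9, [xy,x] = E_y/2 = -161/72, [xy,y] = G_x/2 = -637/72, [yy,x] = F_y - G_x/2 = -483/16, [yy,y] = G_y/2 = -1911/16
Gamma^x_ij = (G*[ij,x] - F*[ij,y])/(EG - F^2), Gamma^y_ij = (E*[ij,y] - F*[ij,x])/(EG - F^2)
Gamma_xxx = 736/4477, Gamma_xxy = -161/4477, Gamma_xyy = -4347/8954, Gamma_yxx = 2912/4477, Gamma_yxy = -637/4477, Gamma_yyy = -17199/8954
d^2x/dtau^2 = -(Gamma_xxx*(11/8)^2 + 2*Gamma_xxy*(11/8)*(1/2) + Gamma_xyy*(1/2)^2) = -2507/17908
d^2y/dtau^2 = -(Gamma_yxx*(11/8)^2 + 2*Gamma_yxy*(11/8)*(1/2) + Gamma_yyy*(1/2)^2) = -9919/17908


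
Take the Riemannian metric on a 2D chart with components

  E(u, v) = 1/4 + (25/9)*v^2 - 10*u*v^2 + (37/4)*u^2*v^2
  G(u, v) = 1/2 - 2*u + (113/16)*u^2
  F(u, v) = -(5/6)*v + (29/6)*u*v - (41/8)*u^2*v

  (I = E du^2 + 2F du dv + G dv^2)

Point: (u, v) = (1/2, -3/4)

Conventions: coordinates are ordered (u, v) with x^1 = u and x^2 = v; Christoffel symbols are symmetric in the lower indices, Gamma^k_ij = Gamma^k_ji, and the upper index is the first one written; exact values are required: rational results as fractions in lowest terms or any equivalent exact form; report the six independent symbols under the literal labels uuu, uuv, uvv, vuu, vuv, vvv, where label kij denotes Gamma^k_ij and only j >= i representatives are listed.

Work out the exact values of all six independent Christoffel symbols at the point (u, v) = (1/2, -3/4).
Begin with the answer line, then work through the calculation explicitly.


Answer: Gamma_uuu = -2483/4047, Gamma_uuv = 1998/1349, Gamma_uvv = -11556/1349, Gamma_vuu = 943/8094, Gamma_vuv = 9167/4047, Gamma_vvv = -6206/4047

E = 77/256, F = -29/128, G = 81/64 at the point
E_u = -27/64, E_v = -13/96, F_u = 7/32, F_v = 29/96, G_u = 81/16, G_v = 0
EG - F^2 = 1349/4096;  g^inv = (4096/1349) * [[81/64, 29/128], [29/128, 77/256]]
first-kind symbols [ij,l] = (1/2)(d_i g_jl + d_j g_il - d_l g_ij): [uu,u] = E_u/2 = -27/128, [uu,v] = F_u - E_v/2 = 55/192, [uv,u] = E_v/2 = -13/192, [uv,v] = G_u/2 = 81/32, [vv,u] = F_v - G_u/2 = -107/48, [vv,v] = G_v/2 = 0
Gamma^u_ij = (G*[ij,u] - F*[ij,v])/(EG - F^2), Gamma^v_ij = (E*[ij,v] - F*[ij,u])/(EG - F^2)


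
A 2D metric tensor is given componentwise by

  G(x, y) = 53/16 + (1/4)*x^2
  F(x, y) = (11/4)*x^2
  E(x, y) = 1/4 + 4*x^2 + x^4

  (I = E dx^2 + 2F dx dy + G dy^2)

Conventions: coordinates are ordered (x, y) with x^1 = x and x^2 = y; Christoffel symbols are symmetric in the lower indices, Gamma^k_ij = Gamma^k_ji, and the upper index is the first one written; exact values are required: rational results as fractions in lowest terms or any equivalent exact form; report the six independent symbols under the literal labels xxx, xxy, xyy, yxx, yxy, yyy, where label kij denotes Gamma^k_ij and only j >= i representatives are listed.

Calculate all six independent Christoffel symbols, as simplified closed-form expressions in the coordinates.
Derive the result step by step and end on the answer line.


E = 1/4 + 4*x^2 + x^4; F = (11/4)*x^2; G = 53/16 + (1/4)*x^2
Gamma^k_ij = (1/2) g^{kl} (d_i g_jl + d_j g_il - d_l g_ij), with g^inv = (1/(EG-F^2)) [[G, -F], [-F, E]]
first partials: E_x = 8*x + 4*x^3, E_y = 0, F_x = (11/2)*x, F_y = 0, G_x = (1/2)*x, G_y = 0
D = EG - F^2 = 53/64 + (213/16)*x^2 - (13/4)*x^4 + (1/4)*x^6
expanded: Gamma^x_xx = (G E_x - 2F F_x + F E_y)/(2D), Gamma^x_xy = (G E_y - F G_x)/(2D), Gamma^x_yy = (2G F_y - G G_x - F G_y)/(2D), Gamma^y_xx = (2E F_x - E E_y - F E_x)/(2D), Gamma^y_xy = (E G_x - F E_y)/(2D), Gamma^y_yy = (E G_y - 2F F_y + F G_x)/(2D); substitute and cancel common factors

Answer: Gamma_xxx = (32*x^5 - 480*x^3 + 848*x)/(16*x^6 - 208*x^4 + 852*x^2 + 53), Gamma_xxy = -44*x^3/(16*x^6 - 208*x^4 + 852*x^2 + 53), Gamma_xyy = (-4*x^3 - 53*x)/(16*x^6 - 208*x^4 + 852*x^2 + 53), Gamma_yxx = (704*x^3 + 88*x)/(16*x^6 - 208*x^4 + 852*x^2 + 53), Gamma_yxy = (16*x^5 + 64*x^3 + 4*x)/(16*x^6 - 208*x^4 + 852*x^2 + 53), Gamma_yyy = 44*x^3/(16*x^6 - 208*x^4 + 852*x^2 + 53)


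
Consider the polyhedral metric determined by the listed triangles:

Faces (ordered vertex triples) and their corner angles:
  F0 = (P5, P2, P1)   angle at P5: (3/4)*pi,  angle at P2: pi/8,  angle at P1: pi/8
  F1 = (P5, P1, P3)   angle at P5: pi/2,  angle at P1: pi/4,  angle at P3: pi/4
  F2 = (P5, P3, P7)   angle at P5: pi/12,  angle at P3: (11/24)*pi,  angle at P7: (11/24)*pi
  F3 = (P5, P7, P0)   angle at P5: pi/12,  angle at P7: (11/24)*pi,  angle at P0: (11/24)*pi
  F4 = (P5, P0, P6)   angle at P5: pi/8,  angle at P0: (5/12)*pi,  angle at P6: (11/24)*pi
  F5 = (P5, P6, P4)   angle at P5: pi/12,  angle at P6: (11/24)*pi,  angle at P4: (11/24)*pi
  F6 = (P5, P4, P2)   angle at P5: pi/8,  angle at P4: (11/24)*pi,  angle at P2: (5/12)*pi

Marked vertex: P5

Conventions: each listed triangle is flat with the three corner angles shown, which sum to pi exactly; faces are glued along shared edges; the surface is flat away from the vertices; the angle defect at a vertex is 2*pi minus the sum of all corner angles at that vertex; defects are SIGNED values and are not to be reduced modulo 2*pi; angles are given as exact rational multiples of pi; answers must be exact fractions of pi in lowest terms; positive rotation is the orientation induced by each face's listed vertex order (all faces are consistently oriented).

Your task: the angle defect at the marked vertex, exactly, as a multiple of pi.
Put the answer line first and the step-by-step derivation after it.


Answer: defect(P5) = pi/4

Sum of corner angles at P5: (7/4)*pi
defect = 2*pi - (7/4)*pi


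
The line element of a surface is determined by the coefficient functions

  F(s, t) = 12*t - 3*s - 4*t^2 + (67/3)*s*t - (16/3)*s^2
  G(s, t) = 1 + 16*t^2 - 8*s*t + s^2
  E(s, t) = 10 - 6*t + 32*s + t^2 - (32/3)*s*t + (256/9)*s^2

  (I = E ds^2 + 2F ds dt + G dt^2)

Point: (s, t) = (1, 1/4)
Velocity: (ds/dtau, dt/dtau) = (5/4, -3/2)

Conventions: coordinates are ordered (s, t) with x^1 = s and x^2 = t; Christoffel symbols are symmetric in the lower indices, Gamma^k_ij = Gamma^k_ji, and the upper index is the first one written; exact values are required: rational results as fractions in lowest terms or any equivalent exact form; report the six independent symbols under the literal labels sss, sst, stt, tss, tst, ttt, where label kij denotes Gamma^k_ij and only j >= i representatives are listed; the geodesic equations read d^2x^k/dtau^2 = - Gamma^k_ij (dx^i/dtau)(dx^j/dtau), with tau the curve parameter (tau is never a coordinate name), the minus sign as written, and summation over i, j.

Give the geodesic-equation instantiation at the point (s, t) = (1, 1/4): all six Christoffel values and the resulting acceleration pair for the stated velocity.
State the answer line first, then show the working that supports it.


Answer: Gamma_sss = 6208/9553, Gamma_sst = -1164/9553, Gamma_stt = 4656/9553, Gamma_tss = 0, Gamma_tst = 0, Gamma_ttt = 0; accelerations (d^2s/dtau^2, d^2t/dtau^2) = (-24541/9553, 0)

E = 9553/144, F = 0, G = 1 at the point
E_s = 776/9, E_t = -97/6, F_s = -97/12, F_t = 97/3, G_s = 0, G_t = 0
EG - F^2 = 9553/144;  g^inv = (144/9553) * [[1, 0], [0, 9553/144]]
first-kind symbols [ij,l] = (1/2)(d_i g_jl + d_j g_il - d_l g_ij): [ss,s] = E_s/2 = 388/9, [ss,t] = F_s - E_t/2 = 0, [st,s] = E_t/2 = -97/12, [st,t] = G_s/2 = 0, [tt,s] = F_t - G_s/2 = 97/3, [tt,t] = G_t/2 = 0
Gamma^s_ij = (G*[ij,s] - F*[ij,t])/(EG - F^2), Gamma^t_ij = (E*[ij,t] - F*[ij,s])/(EG - F^2)
Gamma_sss = 6208/9553, Gamma_sst = -1164/9553, Gamma_stt = 4656/9553, Gamma_tss = 0, Gamma_tst = 0, Gamma_ttt = 0
d^2s/dtau^2 = -(Gamma_sss*(5/4)^2 + 2*Gamma_sst*(5/4)*(-3/2) + Gamma_stt*(-3/2)^2) = -24541/9553
d^2t/dtau^2 = -(Gamma_tss*(5/4)^2 + 2*Gamma_tst*(5/4)*(-3/2) + Gamma_ttt*(-3/2)^2) = 0


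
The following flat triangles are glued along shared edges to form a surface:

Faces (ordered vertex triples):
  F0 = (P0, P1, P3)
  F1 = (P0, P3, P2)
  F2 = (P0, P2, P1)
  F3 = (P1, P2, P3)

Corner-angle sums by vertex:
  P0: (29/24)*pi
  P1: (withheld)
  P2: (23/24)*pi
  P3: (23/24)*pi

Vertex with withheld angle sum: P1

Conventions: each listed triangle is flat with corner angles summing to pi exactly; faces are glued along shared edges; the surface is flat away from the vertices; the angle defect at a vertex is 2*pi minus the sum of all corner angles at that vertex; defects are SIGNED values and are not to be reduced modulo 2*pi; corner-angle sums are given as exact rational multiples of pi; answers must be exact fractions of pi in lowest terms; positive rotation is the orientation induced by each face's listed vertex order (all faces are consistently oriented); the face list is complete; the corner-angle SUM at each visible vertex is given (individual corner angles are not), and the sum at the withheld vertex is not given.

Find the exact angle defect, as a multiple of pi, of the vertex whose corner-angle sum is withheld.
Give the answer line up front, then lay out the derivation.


Answer: defect(P1) = (9/8)*pi

V = 4, E = 6, F = 4; chi = V - E + F = 2
Gauss-Bonnet: total defect = 2*pi*chi = 4*pi; visible defects sum to (23/8)*pi
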